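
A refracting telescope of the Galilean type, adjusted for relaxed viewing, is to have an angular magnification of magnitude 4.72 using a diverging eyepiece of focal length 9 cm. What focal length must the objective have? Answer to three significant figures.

|M| = f_obj/|f_eye|, so f_obj = |M| x |f_eye| = 4.72 x 9 = 42.480 cm.

42.5 cm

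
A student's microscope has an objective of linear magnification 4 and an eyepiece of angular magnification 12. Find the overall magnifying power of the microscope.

48

The overall magnification of a compound microscope is the product of the objective and eyepiece magnifications:
M = M_obj x M_eye = 4 x 12 = 48.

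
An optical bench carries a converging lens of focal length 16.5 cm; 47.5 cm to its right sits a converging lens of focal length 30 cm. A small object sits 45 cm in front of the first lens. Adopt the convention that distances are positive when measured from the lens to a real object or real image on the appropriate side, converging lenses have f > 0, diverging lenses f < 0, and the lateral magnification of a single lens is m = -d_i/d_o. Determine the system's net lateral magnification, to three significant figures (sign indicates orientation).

Applying the thin-lens equation to the first lens, 1/16.5 = 1/45 + 1/d_i1, which gives d_i1 = 26.053 cm.
Its lateral magnification is m_1 = -d_i1/d_o1 = -(26.053)/45 = -0.5789.
The intermediate image is 26.053 cm to the right of lens 1, so d_o2 = L - d_i1 = 47.5 - 26.053 = 21.447 cm.
Applying the thin-lens equation again with f_2 = 30 cm and d_o2 = 21.447 cm gives d_i2 = -75.231 cm.
m_2 = -(-75.231)/(21.447) = 3.5077.
The system's lateral magnification is m_1 m_2 = (-0.5789)(3.5077) = -2.0308.

-2.03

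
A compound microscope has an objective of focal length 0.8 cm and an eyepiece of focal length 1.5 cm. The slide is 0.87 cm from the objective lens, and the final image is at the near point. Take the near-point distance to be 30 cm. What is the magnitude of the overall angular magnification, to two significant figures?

Objective: 1/d_i = 1/f_obj - 1/d_o = 1/0.8 - 1/0.87 = 0.10057 cm^-1, so d_i = 9.943 cm.
m_obj = -d_i/d_o = -9.943/0.87 = -11.429.
Eyepiece angular magnification (image at near point): M_eye = 1 + D/f_e = 1 + 30/1.5 = 21.000.
Overall M = m_obj x M_eye = (-11.429)(21.000) = -240.00.
|M| = 240.00.

240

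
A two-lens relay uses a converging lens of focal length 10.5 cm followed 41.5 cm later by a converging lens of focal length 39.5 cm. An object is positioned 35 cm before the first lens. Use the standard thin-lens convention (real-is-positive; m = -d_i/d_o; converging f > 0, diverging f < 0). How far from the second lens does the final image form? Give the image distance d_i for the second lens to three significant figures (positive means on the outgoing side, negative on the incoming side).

-80.5 cm

First lens: d_i1 = 1/(1/10.5 - 1/35) = 15.000 cm.
The intermediate image is 15.000 cm to the right of lens 1, so d_o2 = L - d_i1 = 41.5 - 15.000 = 26.500 cm.
Second lens: d_i2 = 1/(1/39.5 - 1/(26.500)) = -80.519 cm.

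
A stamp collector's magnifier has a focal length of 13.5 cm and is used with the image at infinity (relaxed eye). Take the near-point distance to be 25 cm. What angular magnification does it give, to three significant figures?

M = D/f = 25/13.5 = 1.852.

1.85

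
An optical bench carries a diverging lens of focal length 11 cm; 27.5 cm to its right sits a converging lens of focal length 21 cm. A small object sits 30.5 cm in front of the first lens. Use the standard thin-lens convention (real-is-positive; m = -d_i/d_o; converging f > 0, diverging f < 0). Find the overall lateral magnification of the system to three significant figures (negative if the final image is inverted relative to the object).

-0.382

Lens 1: 1/d_i1 = 1/f_1 - 1/d_o1 = 1/(-11) - 1/30.5 = -0.12370 cm^-1, so d_i1 = -8.084 cm.
m_1 = -(-8.084)/30.5 = 0.2651.
The intermediate image is virtual, 8.084 cm to the left of lens 1, so d_o2 = L - d_i1 = 27.5 - (-8.084) = 35.584 cm.
Lens 2: 1/d_i2 = 1/f_2 - 1/d_o2 = 1/21 - 1/(35.584) = 0.01952 cm^-1, so d_i2 = 51.238 cm.
m_2 = -(51.238)/(35.584) = -1.4399.
Overall magnification: m = m_1 m_2 = -0.3817.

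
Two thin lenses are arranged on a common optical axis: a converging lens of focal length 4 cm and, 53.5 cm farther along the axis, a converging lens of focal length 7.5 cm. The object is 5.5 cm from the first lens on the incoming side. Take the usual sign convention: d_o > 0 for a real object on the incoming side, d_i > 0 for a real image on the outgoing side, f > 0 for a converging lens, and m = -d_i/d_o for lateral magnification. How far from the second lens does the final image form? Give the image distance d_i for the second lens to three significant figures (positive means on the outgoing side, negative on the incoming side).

First lens: d_i1 = 1/(1/4 - 1/5.5) = 14.667 cm.
Object distance for lens 2: d_o2 = 53.5 - 14.667 = 38.833 cm.
Second lens: d_i2 = 1/(1/7.5 - 1/(38.833)) = 9.295 cm.

9.30 cm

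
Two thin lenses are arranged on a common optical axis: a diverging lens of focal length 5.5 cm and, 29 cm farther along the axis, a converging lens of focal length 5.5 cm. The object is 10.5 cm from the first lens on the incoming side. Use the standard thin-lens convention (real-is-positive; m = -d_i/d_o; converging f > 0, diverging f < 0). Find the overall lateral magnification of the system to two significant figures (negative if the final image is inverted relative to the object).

-0.070

Applying the thin-lens equation to the first lens, 1/(-5.5) = 1/10.5 + 1/d_i1, which gives d_i1 = -3.609 cm.
Its lateral magnification is m_1 = -d_i1/d_o1 = -(-3.609)/10.5 = 0.3438.
With d_i1 < 0 the first image is virtual and lies on the object side; the object distance for lens 2 is d_o2 = 29 - (-3.609) = 32.609 cm.
Applying the thin-lens equation again with f_2 = 5.5 cm and d_o2 = 32.609 cm gives d_i2 = 6.616 cm.
m_2 = -(6.616)/(32.609) = -0.2029.
Total m = m_1 x m_2 = (0.3438)(-0.2029) = -0.0697.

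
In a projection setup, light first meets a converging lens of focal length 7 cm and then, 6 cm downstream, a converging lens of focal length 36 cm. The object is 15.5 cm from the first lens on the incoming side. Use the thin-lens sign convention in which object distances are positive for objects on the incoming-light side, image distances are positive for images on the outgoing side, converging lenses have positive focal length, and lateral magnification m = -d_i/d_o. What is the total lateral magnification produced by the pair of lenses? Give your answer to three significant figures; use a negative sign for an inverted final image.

First lens: d_i1 = 1/(1/7 - 1/15.5) = 12.765 cm.
m_1 = -(12.765)/15.5 = -0.8235.
Since 12.765 cm > 6 cm, the first image lies past the second lens and serves as a virtual object: d_o2 = L - d_i1 = -6.765 cm.
Second lens: d_i2 = 1/(1/36 - 1/(-6.765)) = 5.695 cm.
m_2 = -(5.695)/(-6.765) = 0.8418.
Total m = m_1 x m_2 = (-0.8235)(0.8418) = -0.6933.

-0.693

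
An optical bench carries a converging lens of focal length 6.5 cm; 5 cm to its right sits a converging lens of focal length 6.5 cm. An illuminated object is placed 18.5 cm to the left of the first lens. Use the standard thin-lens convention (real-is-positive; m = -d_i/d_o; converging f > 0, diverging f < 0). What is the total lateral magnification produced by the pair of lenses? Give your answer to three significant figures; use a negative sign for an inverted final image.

First lens: d_i1 = 1/(1/6.5 - 1/18.5) = 10.021 cm.
m_1 = -(10.021)/18.5 = -0.5417.
This image would form 10.021 cm past lens 1, i.e. 5.021 cm beyond lens 2, so it is a virtual object for lens 2: d_o2 = 5 - 10.021 = -5.021 cm.
Second lens: d_i2 = 1/(1/6.5 - 1/(-5.021)) = 2.833 cm.
m_2 = -(2.833)/(-5.021) = 0.5642.
Overall magnification: m = m_1 m_2 = -0.3056.

-0.306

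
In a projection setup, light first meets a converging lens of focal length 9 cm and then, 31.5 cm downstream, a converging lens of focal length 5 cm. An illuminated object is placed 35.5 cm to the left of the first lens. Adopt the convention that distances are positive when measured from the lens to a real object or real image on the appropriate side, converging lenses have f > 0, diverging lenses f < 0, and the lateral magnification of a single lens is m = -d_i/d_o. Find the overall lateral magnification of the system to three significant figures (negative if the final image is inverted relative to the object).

First lens: d_i1 = 1/(1/9 - 1/35.5) = 12.057 cm.
m_1 = -(12.057)/35.5 = -0.3396.
That image sits 19.443 cm in front of the second lens, so d_o2 = 19.443 cm.
Second lens: d_i2 = 1/(1/5 - 1/(19.443)) = 6.731 cm.
m_2 = -(6.731)/(19.443) = -0.3462.
Overall magnification: m = m_1 m_2 = 0.1176.

0.118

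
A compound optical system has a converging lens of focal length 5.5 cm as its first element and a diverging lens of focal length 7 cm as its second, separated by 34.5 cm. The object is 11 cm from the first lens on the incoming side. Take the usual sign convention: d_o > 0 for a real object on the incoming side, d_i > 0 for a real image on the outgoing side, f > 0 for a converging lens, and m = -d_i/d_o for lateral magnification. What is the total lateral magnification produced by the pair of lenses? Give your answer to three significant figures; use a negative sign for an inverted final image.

-0.230

Applying the thin-lens equation to the first lens, 1/5.5 = 1/11 + 1/d_i1, which gives d_i1 = 11.000 cm.
Its lateral magnification is m_1 = -d_i1/d_o1 = -(11.000)/11 = -1.0000.
Object distance for lens 2: d_o2 = 34.5 - 11.000 = 23.500 cm.
Applying the thin-lens equation again with f_2 = -7 cm and d_o2 = 23.500 cm gives d_i2 = -5.393 cm.
m_2 = -(-5.393)/(23.500) = 0.2295.
The system's lateral magnification is m_1 m_2 = (-1.0000)(0.2295) = -0.2295.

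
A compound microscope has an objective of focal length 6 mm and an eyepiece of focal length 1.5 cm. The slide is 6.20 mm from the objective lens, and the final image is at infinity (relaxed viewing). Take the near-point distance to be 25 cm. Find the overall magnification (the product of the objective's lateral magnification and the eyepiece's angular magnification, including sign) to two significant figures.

Convert to cm: f_obj = 6 mm = 0.6 cm; d_o = 6.20 mm = 0.62 cm.
Objective: 1/d_i = 1/f_obj - 1/d_o = 1/0.6 - 1/0.62 = 0.05376 cm^-1, so d_i = 18.600 cm.
m_obj = -d_i/d_o = -18.600/0.62 = -30.000.
Eyepiece angular magnification (image at infinity): M_eye = D/f_e = 25/1.5 = 16.667.
Overall M = m_obj x M_eye = (-30.000)(16.667) = -500.00.

-500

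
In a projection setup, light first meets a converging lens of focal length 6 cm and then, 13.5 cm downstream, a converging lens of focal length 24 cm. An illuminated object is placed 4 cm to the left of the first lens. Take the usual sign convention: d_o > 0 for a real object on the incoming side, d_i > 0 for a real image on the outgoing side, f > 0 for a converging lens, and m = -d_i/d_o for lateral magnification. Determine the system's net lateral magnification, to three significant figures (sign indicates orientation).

-48.0

Applying the thin-lens equation to the first lens, 1/6 = 1/4 + 1/d_i1, which gives d_i1 = -12.000 cm.
Its lateral magnification is m_1 = -d_i1/d_o1 = -(-12.000)/4 = 3.0000.
With d_i1 < 0 the first image is virtual and lies on the object side; the object distance for lens 2 is d_o2 = 13.5 - (-12.000) = 25.500 cm.
Applying the thin-lens equation again with f_2 = 24 cm and d_o2 = 25.500 cm gives d_i2 = 408.000 cm.
m_2 = -(408.000)/(25.500) = -16.0000.
The system's lateral magnification is m_1 m_2 = (3.0000)(-16.0000) = -48.0000.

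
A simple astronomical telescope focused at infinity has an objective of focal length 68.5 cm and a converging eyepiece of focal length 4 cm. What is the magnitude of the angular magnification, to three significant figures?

|M| = f_obj/|f_eye| = 68.5/4 = 17.125.

17.1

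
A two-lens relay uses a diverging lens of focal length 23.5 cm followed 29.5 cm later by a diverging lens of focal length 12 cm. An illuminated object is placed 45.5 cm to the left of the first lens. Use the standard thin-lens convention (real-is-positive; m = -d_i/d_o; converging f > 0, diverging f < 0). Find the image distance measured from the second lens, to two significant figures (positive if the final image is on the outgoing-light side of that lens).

-9.5 cm

First lens: d_i1 = 1/(1/(-23.5) - 1/45.5) = -15.496 cm.
With d_i1 < 0 the first image is virtual and lies on the object side; the object distance for lens 2 is d_o2 = 29.5 - (-15.496) = 44.996 cm.
Second lens: d_i2 = 1/(1/(-12) - 1/(44.996)) = -9.474 cm.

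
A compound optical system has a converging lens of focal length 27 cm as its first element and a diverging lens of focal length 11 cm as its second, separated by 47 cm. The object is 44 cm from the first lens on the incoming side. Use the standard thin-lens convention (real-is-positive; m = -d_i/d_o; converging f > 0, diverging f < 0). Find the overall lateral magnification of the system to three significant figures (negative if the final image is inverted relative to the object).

1.47

Applying the thin-lens equation to the first lens, 1/27 = 1/44 + 1/d_i1, which gives d_i1 = 69.882 cm.
Its lateral magnification is m_1 = -d_i1/d_o1 = -(69.882)/44 = -1.5882.
This image would form 69.882 cm past lens 1, i.e. 22.882 cm beyond lens 2, so it is a virtual object for lens 2: d_o2 = 47 - 69.882 = -22.882 cm.
Applying the thin-lens equation again with f_2 = -11 cm and d_o2 = -22.882 cm gives d_i2 = -21.183 cm.
m_2 = -(-21.183)/(-22.882) = -0.9257.
Total m = m_1 x m_2 = (-1.5882)(-0.9257) = 1.4703.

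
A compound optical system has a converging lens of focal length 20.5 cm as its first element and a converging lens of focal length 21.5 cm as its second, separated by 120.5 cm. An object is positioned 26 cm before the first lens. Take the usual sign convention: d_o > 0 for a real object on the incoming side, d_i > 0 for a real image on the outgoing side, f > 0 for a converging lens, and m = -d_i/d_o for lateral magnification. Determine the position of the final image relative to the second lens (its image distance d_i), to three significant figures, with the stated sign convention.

First lens: d_i1 = 1/(1/20.5 - 1/26) = 96.909 cm.
That image sits 23.591 cm in front of the second lens, so d_o2 = 23.591 cm.
Second lens: d_i2 = 1/(1/21.5 - 1/(23.591)) = 242.576 cm.

243 cm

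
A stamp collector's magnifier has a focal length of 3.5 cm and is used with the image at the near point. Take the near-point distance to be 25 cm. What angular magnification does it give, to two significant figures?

M = 1 + D/f = 1 + 25/3.5 = 8.143.

8.1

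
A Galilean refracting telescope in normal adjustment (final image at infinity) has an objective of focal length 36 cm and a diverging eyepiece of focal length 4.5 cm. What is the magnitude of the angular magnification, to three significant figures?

8.00

|M| = f_obj/|f_eye| = 36/4.5 = 8.000.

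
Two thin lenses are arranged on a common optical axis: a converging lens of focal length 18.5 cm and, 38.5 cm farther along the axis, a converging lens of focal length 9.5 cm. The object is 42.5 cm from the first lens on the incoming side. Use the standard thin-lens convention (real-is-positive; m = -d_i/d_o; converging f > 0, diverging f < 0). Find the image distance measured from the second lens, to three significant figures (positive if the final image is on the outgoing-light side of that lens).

Lens 1: 1/d_i1 = 1/f_1 - 1/d_o1 = 1/18.5 - 1/42.5 = 0.03052 cm^-1, so d_i1 = 32.760 cm.
That image sits 5.740 cm in front of the second lens, so d_o2 = 5.740 cm.
Lens 2: 1/d_i2 = 1/f_2 - 1/d_o2 = 1/9.5 - 1/(5.740) = -0.06897 cm^-1, so d_i2 = -14.500 cm.

-14.5 cm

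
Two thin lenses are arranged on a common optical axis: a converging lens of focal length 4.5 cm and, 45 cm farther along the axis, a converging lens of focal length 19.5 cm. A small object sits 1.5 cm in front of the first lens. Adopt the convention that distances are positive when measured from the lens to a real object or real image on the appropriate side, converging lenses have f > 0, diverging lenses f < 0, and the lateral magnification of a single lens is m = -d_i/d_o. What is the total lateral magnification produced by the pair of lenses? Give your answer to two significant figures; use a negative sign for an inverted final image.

Applying the thin-lens equation to the first lens, 1/4.5 = 1/1.5 + 1/d_i1, which gives d_i1 = -2.250 cm.
Its lateral magnification is m_1 = -d_i1/d_o1 = -(-2.250)/1.5 = 1.5000.
With d_i1 < 0 the first image is virtual and lies on the object side; the object distance for lens 2 is d_o2 = 45 - (-2.250) = 47.250 cm.
Applying the thin-lens equation again with f_2 = 19.5 cm and d_o2 = 47.250 cm gives d_i2 = 33.203 cm.
m_2 = -(33.203)/(47.250) = -0.7027.
Overall magnification: m = m_1 m_2 = -1.0541.

-1.1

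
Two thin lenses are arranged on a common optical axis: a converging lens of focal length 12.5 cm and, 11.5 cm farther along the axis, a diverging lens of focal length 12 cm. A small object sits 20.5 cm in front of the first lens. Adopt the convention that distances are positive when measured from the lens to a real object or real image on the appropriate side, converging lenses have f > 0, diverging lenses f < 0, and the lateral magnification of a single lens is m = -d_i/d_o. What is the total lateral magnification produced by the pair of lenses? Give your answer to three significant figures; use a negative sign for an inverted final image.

2.20

Applying the thin-lens equation to the first lens, 1/12.5 = 1/20.5 + 1/d_i1, which gives d_i1 = 32.031 cm.
Its lateral magnification is m_1 = -d_i1/d_o1 = -(32.031)/20.5 = -1.5625.
Since 32.031 cm > 11.5 cm, the first image lies past the second lens and serves as a virtual object: d_o2 = L - d_i1 = -20.531 cm.
Applying the thin-lens equation again with f_2 = -12 cm and d_o2 = -20.531 cm gives d_i2 = -28.879 cm.
m_2 = -(-28.879)/(-20.531) = -1.4066.
Total m = m_1 x m_2 = (-1.5625)(-1.4066) = 2.1978.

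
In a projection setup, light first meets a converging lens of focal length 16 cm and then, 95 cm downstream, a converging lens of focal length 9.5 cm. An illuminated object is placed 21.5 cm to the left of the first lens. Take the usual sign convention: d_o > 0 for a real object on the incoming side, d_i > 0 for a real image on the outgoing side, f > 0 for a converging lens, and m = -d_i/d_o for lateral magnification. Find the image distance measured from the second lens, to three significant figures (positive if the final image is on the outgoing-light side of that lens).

13.4 cm

First lens: d_i1 = 1/(1/16 - 1/21.5) = 62.545 cm.
The intermediate image is 62.545 cm to the right of lens 1, so d_o2 = L - d_i1 = 95 - 62.545 = 32.455 cm.
Second lens: d_i2 = 1/(1/9.5 - 1/(32.455)) = 13.432 cm.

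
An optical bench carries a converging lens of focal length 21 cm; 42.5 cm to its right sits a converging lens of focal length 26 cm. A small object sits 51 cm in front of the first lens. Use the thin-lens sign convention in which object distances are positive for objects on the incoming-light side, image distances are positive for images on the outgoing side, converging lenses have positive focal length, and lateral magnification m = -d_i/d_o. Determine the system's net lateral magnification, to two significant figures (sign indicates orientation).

-0.95

First lens: d_i1 = 1/(1/21 - 1/51) = 35.700 cm.
m_1 = -(35.700)/51 = -0.7000.
That image sits 6.800 cm in front of the second lens, so d_o2 = 6.800 cm.
Second lens: d_i2 = 1/(1/26 - 1/(6.800)) = -9.208 cm.
m_2 = -(-9.208)/(6.800) = 1.3542.
The system's lateral magnification is m_1 m_2 = (-0.7000)(1.3542) = -0.9479.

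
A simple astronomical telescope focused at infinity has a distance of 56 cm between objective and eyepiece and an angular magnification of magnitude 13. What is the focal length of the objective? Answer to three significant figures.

52.0 cm

In normal adjustment the tube length equals f_obj + f_eye and |M| = f_obj/f_eye.
So f_obj = 13 f_eye and 13 f_eye + f_eye = 56 cm, giving f_eye = 56/14 = 4.000 cm and f_obj = 52.000 cm.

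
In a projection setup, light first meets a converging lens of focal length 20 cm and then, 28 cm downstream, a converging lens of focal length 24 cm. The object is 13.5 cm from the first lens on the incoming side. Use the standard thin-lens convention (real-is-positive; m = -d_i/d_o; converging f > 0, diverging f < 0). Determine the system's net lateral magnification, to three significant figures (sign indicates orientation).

Applying the thin-lens equation to the first lens, 1/20 = 1/13.5 + 1/d_i1, which gives d_i1 = -41.538 cm.
Its lateral magnification is m_1 = -d_i1/d_o1 = -(-41.538)/13.5 = 3.0769.
With d_i1 < 0 the first image is virtual and lies on the object side; the object distance for lens 2 is d_o2 = 28 - (-41.538) = 69.538 cm.
Applying the thin-lens equation again with f_2 = 24 cm and d_o2 = 69.538 cm gives d_i2 = 36.649 cm.
m_2 = -(36.649)/(69.538) = -0.5270.
Overall magnification: m = m_1 m_2 = -1.6216.

-1.62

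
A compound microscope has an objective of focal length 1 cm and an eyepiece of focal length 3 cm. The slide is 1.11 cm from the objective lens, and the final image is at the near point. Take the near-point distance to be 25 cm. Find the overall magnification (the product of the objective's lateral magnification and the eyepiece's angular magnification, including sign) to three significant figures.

Objective: 1/d_i = 1/f_obj - 1/d_o = 1/1 - 1/1.11 = 0.09910 cm^-1, so d_i = 10.091 cm.
m_obj = -d_i/d_o = -10.091/1.11 = -9.091.
Eyepiece angular magnification (image at near point): M_eye = 1 + D/f_e = 1 + 25/3 = 9.333.
Overall M = m_obj x M_eye = (-9.091)(9.333) = -84.85.

-84.8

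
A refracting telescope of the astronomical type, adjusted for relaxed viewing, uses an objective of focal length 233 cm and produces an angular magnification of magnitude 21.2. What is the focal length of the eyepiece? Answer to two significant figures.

|M| = f_obj/f_eye, so f_eye = f_obj/|M| = 233/21.2 = 10.991 cm.

11 cm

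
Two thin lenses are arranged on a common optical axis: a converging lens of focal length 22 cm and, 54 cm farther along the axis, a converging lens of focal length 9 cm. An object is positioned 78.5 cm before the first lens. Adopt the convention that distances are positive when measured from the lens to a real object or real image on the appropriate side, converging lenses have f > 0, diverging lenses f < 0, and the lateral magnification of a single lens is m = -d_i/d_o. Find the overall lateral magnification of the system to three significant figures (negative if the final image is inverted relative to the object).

0.243

Applying the thin-lens equation to the first lens, 1/22 = 1/78.5 + 1/d_i1, which gives d_i1 = 30.566 cm.
Its lateral magnification is m_1 = -d_i1/d_o1 = -(30.566)/78.5 = -0.3894.
That image sits 23.434 cm in front of the second lens, so d_o2 = 23.434 cm.
Applying the thin-lens equation again with f_2 = 9 cm and d_o2 = 23.434 cm gives d_i2 = 14.612 cm.
m_2 = -(14.612)/(23.434) = -0.6235.
The system's lateral magnification is m_1 m_2 = (-0.3894)(-0.6235) = 0.2428.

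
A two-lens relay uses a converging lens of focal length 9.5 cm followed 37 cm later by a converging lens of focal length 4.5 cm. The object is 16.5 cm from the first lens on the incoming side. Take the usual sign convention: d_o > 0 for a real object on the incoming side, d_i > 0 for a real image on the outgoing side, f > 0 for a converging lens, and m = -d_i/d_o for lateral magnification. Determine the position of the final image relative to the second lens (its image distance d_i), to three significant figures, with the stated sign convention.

Lens 1: 1/d_i1 = 1/f_1 - 1/d_o1 = 1/9.5 - 1/16.5 = 0.04466 cm^-1, so d_i1 = 22.393 cm.
The intermediate image is 22.393 cm to the right of lens 1, so d_o2 = L - d_i1 = 37 - 22.393 = 14.607 cm.
Lens 2: 1/d_i2 = 1/f_2 - 1/d_o2 = 1/4.5 - 1/(14.607) = 0.15376 cm^-1, so d_i2 = 6.504 cm.

6.50 cm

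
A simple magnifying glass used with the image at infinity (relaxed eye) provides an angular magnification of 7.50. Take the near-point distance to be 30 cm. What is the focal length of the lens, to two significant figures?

For the image at infinity, M = D/f.
f = D/M = 30/7.5 = 4.000 cm.

4.0 cm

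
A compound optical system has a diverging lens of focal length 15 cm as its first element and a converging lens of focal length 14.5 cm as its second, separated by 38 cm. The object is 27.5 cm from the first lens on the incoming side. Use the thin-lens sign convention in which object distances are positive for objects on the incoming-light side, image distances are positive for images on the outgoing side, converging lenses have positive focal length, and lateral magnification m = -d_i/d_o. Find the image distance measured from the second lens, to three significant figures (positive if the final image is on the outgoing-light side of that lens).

First lens: d_i1 = 1/(1/(-15) - 1/27.5) = -9.706 cm.
With d_i1 < 0 the first image is virtual and lies on the object side; the object distance for lens 2 is d_o2 = 38 - (-9.706) = 47.706 cm.
Second lens: d_i2 = 1/(1/14.5 - 1/(47.706)) = 20.832 cm.

20.8 cm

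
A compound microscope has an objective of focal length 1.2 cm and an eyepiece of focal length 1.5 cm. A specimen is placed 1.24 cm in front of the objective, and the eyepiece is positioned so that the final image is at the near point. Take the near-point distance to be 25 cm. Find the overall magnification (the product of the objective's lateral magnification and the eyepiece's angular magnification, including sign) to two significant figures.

Objective: 1/d_i = 1/f_obj - 1/d_o = 1/1.2 - 1/1.24 = 0.02688 cm^-1, so d_i = 37.200 cm.
m_obj = -d_i/d_o = -37.200/1.24 = -30.000.
Eyepiece angular magnification (image at near point): M_eye = 1 + D/f_e = 1 + 25/1.5 = 17.667.
Overall M = m_obj x M_eye = (-30.000)(17.667) = -530.00.

-530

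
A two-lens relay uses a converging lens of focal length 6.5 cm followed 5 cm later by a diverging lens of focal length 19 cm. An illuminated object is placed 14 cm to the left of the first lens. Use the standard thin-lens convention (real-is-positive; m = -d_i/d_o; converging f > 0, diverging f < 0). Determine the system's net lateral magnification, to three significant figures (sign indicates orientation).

Lens 1: 1/d_i1 = 1/f_1 - 1/d_o1 = 1/6.5 - 1/14 = 0.08242 cm^-1, so d_i1 = 12.133 cm.
m_1 = -(12.133)/14 = -0.8667.
This image would form 12.133 cm past lens 1, i.e. 7.133 cm beyond lens 2, so it is a virtual object for lens 2: d_o2 = 5 - 12.133 = -7.133 cm.
Lens 2: 1/d_i2 = 1/f_2 - 1/d_o2 = 1/(-19) - 1/(-7.133) = 0.08756 cm^-1, so d_i2 = 11.421 cm.
m_2 = -(11.421)/(-7.133) = 1.6011.
Overall magnification: m = m_1 m_2 = -1.3876.

-1.39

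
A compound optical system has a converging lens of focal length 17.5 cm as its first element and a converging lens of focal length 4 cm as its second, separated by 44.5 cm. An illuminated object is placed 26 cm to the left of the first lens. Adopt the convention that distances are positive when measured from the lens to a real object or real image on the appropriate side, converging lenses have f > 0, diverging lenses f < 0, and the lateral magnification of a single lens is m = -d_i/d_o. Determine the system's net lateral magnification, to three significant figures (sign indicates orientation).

-0.632

First lens: d_i1 = 1/(1/17.5 - 1/26) = 53.529 cm.
m_1 = -(53.529)/26 = -2.0588.
This image would form 53.529 cm past lens 1, i.e. 9.029 cm beyond lens 2, so it is a virtual object for lens 2: d_o2 = 44.5 - 53.529 = -9.029 cm.
Second lens: d_i2 = 1/(1/4 - 1/(-9.029)) = 2.772 cm.
m_2 = -(2.772)/(-9.029) = 0.3070.
The system's lateral magnification is m_1 m_2 = (-2.0588)(0.3070) = -0.6321.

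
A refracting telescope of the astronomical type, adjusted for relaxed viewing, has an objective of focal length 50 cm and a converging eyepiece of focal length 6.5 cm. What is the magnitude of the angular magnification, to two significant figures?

7.7

|M| = f_obj/|f_eye| = 50/6.5 = 7.692.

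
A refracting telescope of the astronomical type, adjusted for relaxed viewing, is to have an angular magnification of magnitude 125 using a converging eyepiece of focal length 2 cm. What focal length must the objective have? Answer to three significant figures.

250 cm

|M| = f_obj/|f_eye|, so f_obj = |M| x |f_eye| = 125.0 x 2 = 250.000 cm.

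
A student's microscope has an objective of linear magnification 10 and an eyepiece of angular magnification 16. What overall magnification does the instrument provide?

The overall magnification of a compound microscope is the product of the objective and eyepiece magnifications:
M = M_obj x M_eye = 10 x 16 = 160.

160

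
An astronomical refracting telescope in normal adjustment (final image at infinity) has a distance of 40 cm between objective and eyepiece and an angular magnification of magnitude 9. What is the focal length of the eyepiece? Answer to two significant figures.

4.0 cm

In normal adjustment the tube length equals f_obj + f_eye and |M| = f_obj/f_eye.
So f_obj = 9 f_eye and 9 f_eye + f_eye = 40 cm, giving f_eye = 40/10 = 4.000 cm and f_obj = 36.000 cm.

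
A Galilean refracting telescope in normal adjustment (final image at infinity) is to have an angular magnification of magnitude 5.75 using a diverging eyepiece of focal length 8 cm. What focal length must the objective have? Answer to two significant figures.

|M| = f_obj/|f_eye|, so f_obj = |M| x |f_eye| = 5.75 x 8 = 46.000 cm.

46 cm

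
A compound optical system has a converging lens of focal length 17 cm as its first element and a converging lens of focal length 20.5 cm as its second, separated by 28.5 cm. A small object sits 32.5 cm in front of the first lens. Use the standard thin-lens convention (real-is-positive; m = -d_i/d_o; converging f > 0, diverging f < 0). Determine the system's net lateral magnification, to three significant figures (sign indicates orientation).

First lens: d_i1 = 1/(1/17 - 1/32.5) = 35.645 cm.
m_1 = -(35.645)/32.5 = -1.0968.
This image would form 35.645 cm past lens 1, i.e. 7.145 cm beyond lens 2, so it is a virtual object for lens 2: d_o2 = 28.5 - 35.645 = -7.145 cm.
Second lens: d_i2 = 1/(1/20.5 - 1/(-7.145)) = 5.298 cm.
m_2 = -(5.298)/(-7.145) = 0.7415.
Total m = m_1 x m_2 = (-1.0968)(0.7415) = -0.8133.

-0.813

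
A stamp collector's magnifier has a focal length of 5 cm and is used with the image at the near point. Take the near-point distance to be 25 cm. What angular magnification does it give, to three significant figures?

6.00

M = 1 + D/f = 1 + 25/5 = 6.000.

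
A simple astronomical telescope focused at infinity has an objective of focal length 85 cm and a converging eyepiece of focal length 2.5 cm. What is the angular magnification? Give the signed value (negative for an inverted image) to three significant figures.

-34.0

M = -f_obj/f_eye = -85/(2.5) = -34.000.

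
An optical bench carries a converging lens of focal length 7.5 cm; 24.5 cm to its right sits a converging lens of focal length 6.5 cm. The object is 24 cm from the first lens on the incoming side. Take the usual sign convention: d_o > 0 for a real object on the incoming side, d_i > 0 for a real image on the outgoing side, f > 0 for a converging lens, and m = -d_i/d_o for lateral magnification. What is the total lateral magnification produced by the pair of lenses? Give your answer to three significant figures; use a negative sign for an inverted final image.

Applying the thin-lens equation to the first lens, 1/7.5 = 1/24 + 1/d_i1, which gives d_i1 = 10.909 cm.
Its lateral magnification is m_1 = -d_i1/d_o1 = -(10.909)/24 = -0.4545.
Object distance for lens 2: d_o2 = 24.5 - 10.909 = 13.591 cm.
Applying the thin-lens equation again with f_2 = 6.5 cm and d_o2 = 13.591 cm gives d_i2 = 12.458 cm.
m_2 = -(12.458)/(13.591) = -0.9167.
Overall magnification: m = m_1 m_2 = 0.4167.

0.417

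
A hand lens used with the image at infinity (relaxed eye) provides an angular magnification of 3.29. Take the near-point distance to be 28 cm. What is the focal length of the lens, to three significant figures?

8.51 cm

For the image at infinity, M = D/f.
f = D/M = 28/3.29 = 8.511 cm.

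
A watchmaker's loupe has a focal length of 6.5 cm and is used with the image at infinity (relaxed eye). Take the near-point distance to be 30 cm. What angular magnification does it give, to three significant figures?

M = D/f = 30/6.5 = 4.615.

4.62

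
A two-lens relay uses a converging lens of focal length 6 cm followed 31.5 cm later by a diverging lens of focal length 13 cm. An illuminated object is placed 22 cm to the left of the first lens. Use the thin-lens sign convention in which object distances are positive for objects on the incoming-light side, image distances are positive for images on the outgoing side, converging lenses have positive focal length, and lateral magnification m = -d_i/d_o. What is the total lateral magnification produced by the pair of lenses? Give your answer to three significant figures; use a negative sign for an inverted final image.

Lens 1: 1/d_i1 = 1/f_1 - 1/d_o1 = 1/6 - 1/22 = 0.12121 cm^-1, so d_i1 = 8.250 cm.
m_1 = -(8.250)/22 = -0.3750.
That image sits 23.250 cm in front of the second lens, so d_o2 = 23.250 cm.
Lens 2: 1/d_i2 = 1/f_2 - 1/d_o2 = 1/(-13) - 1/(23.250) = -0.11993 cm^-1, so d_i2 = -8.338 cm.
m_2 = -(-8.338)/(23.250) = 0.3586.
Total m = m_1 x m_2 = (-0.3750)(0.3586) = -0.1345.

-0.134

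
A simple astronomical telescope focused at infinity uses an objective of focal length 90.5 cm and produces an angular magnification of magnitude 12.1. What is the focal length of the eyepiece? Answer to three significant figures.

7.48 cm

|M| = f_obj/f_eye, so f_eye = f_obj/|M| = 90.5/12.1 = 7.479 cm.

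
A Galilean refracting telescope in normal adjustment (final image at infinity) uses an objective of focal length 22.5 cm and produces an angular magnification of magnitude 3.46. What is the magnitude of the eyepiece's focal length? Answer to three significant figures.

|M| = f_obj/|f_eye|, so |f_eye| = f_obj/|M| = 22.5/3.46 = 6.503 cm.
(The eyepiece is diverging, so its signed focal length is -6.503 cm.)

6.50 cm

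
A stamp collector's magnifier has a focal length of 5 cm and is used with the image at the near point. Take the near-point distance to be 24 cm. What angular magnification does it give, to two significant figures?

M = 1 + D/f = 1 + 24/5 = 5.800.

5.8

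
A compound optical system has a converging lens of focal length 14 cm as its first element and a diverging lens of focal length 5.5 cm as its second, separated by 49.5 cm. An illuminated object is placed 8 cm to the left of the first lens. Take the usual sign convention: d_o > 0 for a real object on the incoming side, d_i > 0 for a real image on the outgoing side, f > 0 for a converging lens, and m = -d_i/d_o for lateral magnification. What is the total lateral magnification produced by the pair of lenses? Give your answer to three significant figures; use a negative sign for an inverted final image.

Lens 1: 1/d_i1 = 1/f_1 - 1/d_o1 = 1/14 - 1/8 = -0.05357 cm^-1, so d_i1 = -18.667 cm.
m_1 = -(-18.667)/8 = 2.3333.
With d_i1 < 0 the first image is virtual and lies on the object side; the object distance for lens 2 is d_o2 = 49.5 - (-18.667) = 68.167 cm.
Lens 2: 1/d_i2 = 1/f_2 - 1/d_o2 = 1/(-5.5) - 1/(68.167) = -0.19649 cm^-1, so d_i2 = -5.089 cm.
m_2 = -(-5.089)/(68.167) = 0.0747.
The system's lateral magnification is m_1 m_2 = (2.3333)(0.0747) = 0.1742.

0.174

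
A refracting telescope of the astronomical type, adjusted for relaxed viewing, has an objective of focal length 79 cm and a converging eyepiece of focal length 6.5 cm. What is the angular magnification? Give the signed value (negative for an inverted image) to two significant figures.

-12

M = -f_obj/f_eye = -79/(6.5) = -12.154.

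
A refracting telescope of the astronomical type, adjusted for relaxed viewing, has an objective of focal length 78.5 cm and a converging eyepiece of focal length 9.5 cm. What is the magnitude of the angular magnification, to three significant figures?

8.26

|M| = f_obj/|f_eye| = 78.5/9.5 = 8.263.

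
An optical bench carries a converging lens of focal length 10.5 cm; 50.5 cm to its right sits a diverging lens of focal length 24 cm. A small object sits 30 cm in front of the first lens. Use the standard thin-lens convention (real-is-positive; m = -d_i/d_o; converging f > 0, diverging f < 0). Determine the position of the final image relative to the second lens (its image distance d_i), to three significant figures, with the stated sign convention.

Lens 1: 1/d_i1 = 1/f_1 - 1/d_o1 = 1/10.5 - 1/30 = 0.06190 cm^-1, so d_i1 = 16.154 cm.
That image sits 34.346 cm in front of the second lens, so d_o2 = 34.346 cm.
Lens 2: 1/d_i2 = 1/f_2 - 1/d_o2 = 1/(-24) - 1/(34.346) = -0.07078 cm^-1, so d_i2 = -14.128 cm.

-14.1 cm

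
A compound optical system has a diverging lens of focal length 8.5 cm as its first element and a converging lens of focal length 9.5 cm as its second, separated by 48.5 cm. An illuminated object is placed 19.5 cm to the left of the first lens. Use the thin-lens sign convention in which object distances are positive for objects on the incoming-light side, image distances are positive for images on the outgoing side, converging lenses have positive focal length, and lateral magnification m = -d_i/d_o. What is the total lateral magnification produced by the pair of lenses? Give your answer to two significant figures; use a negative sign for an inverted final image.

-0.064

First lens: d_i1 = 1/(1/(-8.5) - 1/19.5) = -5.920 cm.
m_1 = -(-5.920)/19.5 = 0.3036.
The intermediate image is virtual, 5.920 cm to the left of lens 1, so d_o2 = L - d_i1 = 48.5 - (-5.920) = 54.420 cm.
Second lens: d_i2 = 1/(1/9.5 - 1/(54.420)) = 11.509 cm.
m_2 = -(11.509)/(54.420) = -0.2115.
Total m = m_1 x m_2 = (0.3036)(-0.2115) = -0.0642.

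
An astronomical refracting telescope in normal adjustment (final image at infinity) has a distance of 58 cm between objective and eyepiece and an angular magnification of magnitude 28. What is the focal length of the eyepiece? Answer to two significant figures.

In normal adjustment the tube length equals f_obj + f_eye and |M| = f_obj/f_eye.
So f_obj = 28 f_eye and 28 f_eye + f_eye = 58 cm, giving f_eye = 58/29 = 2.000 cm and f_obj = 56.000 cm.

2.0 cm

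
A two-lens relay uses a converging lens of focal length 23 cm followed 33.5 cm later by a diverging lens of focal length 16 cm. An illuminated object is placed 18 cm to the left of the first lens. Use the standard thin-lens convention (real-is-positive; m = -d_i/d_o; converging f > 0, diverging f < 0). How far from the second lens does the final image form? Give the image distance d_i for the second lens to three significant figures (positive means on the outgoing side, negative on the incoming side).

-14.1 cm

Lens 1: 1/d_i1 = 1/f_1 - 1/d_o1 = 1/23 - 1/18 = -0.01208 cm^-1, so d_i1 = -82.800 cm.
The intermediate image is virtual, 82.800 cm to the left of lens 1, so d_o2 = L - d_i1 = 33.5 - (-82.800) = 116.300 cm.
Lens 2: 1/d_i2 = 1/f_2 - 1/d_o2 = 1/(-16) - 1/(116.300) = -0.07110 cm^-1, so d_i2 = -14.065 cm.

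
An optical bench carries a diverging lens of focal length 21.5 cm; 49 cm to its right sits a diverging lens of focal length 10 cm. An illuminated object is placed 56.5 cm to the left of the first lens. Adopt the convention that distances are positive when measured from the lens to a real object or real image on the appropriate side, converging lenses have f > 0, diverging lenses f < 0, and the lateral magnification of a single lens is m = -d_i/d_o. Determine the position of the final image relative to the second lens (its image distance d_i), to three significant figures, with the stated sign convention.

-8.66 cm

Lens 1: 1/d_i1 = 1/f_1 - 1/d_o1 = 1/(-21.5) - 1/56.5 = -0.06421 cm^-1, so d_i1 = -15.574 cm.
The intermediate image is virtual, 15.574 cm to the left of lens 1, so d_o2 = L - d_i1 = 49 - (-15.574) = 64.574 cm.
Lens 2: 1/d_i2 = 1/f_2 - 1/d_o2 = 1/(-10) - 1/(64.574) = -0.11549 cm^-1, so d_i2 = -8.659 cm.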